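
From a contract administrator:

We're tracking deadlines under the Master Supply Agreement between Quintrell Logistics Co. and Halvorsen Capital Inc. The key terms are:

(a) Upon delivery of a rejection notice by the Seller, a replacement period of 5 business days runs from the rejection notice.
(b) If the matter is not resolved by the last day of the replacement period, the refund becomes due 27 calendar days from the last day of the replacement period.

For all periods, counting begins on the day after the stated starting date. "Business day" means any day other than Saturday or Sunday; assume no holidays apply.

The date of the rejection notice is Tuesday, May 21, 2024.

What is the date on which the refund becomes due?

June 24, 2024

The last day of the replacement period: 5 business days after Tuesday, May 21, 2024, skipping weekends — May 22, May 23, May 24, May 27, May 28 — lands on Tuesday, May 28, 2024.
Adding 27 calendar days to May 28, 2024 gives June 24, 2024, which is the date on which the refund becomes due.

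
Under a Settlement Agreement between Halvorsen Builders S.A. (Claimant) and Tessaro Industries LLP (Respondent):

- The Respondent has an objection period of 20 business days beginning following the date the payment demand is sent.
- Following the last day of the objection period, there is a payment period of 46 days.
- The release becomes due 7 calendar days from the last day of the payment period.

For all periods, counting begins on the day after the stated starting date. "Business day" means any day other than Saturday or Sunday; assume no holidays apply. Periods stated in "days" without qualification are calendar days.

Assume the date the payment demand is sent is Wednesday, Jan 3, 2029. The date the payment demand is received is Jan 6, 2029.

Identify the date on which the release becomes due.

Mar 25, 2029

The last day of the objection period: counting 20 business days from Wednesday, Jan 3, 2029 (Jan 4, Jan 5, Jan 8, Jan 9, …, Jan 29, Jan 30, Jan 31, skipping weekends) reaches Wednesday, Jan 31, 2029.
Adding 46 calendar days to Jan 31, 2029 gives Mar 18, 2029, which is the last day of the payment period.
Adding 7 calendar days to Mar 18, 2029 gives Mar 25, 2029, which is the date on which the release becomes due.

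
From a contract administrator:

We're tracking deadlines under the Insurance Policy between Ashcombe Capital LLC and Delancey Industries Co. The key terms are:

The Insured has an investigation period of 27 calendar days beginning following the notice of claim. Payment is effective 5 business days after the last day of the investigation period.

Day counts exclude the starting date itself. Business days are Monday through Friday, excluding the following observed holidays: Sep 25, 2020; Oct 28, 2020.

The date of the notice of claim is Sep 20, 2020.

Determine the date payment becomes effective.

Oct 23, 2020

The last day of the investigation period: 27 calendar days after Sep 20, 2020 is Oct 17, 2020.
The date payment becomes effective: 5 business days after Saturday, Oct 17, 2020, skipping weekends — Oct 19, Oct 20, Oct 21, Oct 22, Oct 23 — lands on Friday, Oct 23, 2020.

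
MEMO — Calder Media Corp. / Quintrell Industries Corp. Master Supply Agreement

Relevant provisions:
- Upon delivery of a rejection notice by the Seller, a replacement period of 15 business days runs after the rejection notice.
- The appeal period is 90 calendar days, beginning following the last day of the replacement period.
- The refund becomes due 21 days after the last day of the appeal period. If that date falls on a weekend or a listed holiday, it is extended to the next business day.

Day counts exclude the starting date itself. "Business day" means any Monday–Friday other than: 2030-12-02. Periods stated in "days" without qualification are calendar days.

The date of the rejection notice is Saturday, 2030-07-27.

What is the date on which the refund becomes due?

From Saturday, 2030-07-27, 15 business days (Jul 29, Jul 30, Jul 31, Aug 1, …, Aug 14, Aug 15, Aug 16, skipping weekends) brings us to Friday, 2030-08-16, which is the last day of the replacement period.
Adding 90 calendar days to 2030-08-16 gives 2030-11-14, which is the last day of the appeal period.
Adding 21 calendar days to 2030-11-14 gives 2030-12-05, which is the date on which the refund becomes due. 2030-12-05 is a Thursday and is not a listed holiday, so no roll-forward applies.

2030-12-05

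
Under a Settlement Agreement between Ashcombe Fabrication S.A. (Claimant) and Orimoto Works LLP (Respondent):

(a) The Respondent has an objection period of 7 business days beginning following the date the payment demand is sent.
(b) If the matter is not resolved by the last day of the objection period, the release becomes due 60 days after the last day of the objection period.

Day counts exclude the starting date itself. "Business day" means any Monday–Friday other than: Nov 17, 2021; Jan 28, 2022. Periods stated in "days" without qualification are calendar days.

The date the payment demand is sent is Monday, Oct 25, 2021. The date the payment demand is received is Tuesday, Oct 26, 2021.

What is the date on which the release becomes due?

Jan 2, 2022

The last day of the objection period: counting 7 business days from Monday, Oct 25, 2021 (Oct 26, Oct 27, Oct 28, Oct 29, Nov 1, Nov 2, Nov 3, skipping weekends) reaches Wednesday, Nov 3, 2021.
Adding 60 calendar days to Nov 3, 2021 gives Jan 2, 2022, which is the date on which the release becomes due.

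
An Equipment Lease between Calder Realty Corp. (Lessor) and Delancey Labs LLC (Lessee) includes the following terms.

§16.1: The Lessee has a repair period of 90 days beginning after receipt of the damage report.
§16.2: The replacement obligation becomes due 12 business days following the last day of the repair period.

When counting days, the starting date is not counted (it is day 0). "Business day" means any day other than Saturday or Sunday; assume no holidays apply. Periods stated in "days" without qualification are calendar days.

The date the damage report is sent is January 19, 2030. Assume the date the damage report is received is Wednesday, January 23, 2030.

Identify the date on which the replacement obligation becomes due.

The last day of the repair period: January 23, 2030 + 90 days = April 23, 2030.
The date on which the replacement obligation becomes due: counting 12 business days from Tuesday, April 23, 2030 (Apr 24, Apr 25, Apr 26, Apr 29, …, May 7, May 8, May 9, skipping weekends) reaches Thursday, May 9, 2030.

May 9, 2030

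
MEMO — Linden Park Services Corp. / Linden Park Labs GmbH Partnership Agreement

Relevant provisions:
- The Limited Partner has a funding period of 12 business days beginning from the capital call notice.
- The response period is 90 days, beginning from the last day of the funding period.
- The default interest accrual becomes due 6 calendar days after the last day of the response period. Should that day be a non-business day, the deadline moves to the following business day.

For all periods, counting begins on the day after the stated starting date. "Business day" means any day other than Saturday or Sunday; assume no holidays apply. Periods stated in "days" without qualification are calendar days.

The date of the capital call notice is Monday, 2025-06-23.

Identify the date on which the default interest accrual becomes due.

The last day of the funding period: counting 12 business days from Monday, 2025-06-23 (Jun 24, Jun 25, Jun 26, Jun 27, …, Jul 7, Jul 8, Jul 9, skipping weekends) reaches Wednesday, 2025-07-09.
The last day of the response period: 2025-07-09 + 90 days = 2025-10-07.
Adding 6 calendar days to 2025-10-07 gives 2025-10-13, which is the date on which the default interest accrual becomes due. 2025-10-13 is a Monday, so no roll-forward applies.

2025-10-13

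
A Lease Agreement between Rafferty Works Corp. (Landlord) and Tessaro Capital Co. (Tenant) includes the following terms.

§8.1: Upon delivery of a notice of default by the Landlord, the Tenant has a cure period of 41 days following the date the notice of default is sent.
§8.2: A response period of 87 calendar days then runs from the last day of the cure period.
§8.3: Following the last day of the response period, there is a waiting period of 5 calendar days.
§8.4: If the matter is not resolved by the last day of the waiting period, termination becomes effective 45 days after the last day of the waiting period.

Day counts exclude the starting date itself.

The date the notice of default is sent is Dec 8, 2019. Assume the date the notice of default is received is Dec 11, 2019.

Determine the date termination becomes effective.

Jun 3, 2020

The last day of the cure period: Dec 8, 2019 + 41 days = Jan 18, 2020.
The last day of the response period: 87 calendar days after Jan 18, 2020 is Apr 14, 2020.
The last day of the waiting period: Apr 14, 2020 + 5 days = Apr 19, 2020.
The date termination becomes effective: Apr 19, 2020 + 45 days = Jun 3, 2020.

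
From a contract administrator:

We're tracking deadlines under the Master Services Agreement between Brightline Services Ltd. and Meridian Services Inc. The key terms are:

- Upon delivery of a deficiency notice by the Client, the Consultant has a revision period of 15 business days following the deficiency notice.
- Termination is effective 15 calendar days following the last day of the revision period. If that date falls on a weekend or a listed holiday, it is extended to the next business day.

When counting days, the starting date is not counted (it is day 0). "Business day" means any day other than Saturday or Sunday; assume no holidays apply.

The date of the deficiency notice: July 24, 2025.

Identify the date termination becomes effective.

August 29, 2025

From Thursday, July 24, 2025, 15 business days (Jul 25, Jul 28, Jul 29, Jul 30, …, Aug 12, Aug 13, Aug 14, skipping weekends) brings us to Thursday, August 14, 2025, which is the last day of the revision period.
Adding 15 calendar days to August 14, 2025 gives August 29, 2025, which is the date termination becomes effective. August 29, 2025 is a Friday, so no roll-forward applies.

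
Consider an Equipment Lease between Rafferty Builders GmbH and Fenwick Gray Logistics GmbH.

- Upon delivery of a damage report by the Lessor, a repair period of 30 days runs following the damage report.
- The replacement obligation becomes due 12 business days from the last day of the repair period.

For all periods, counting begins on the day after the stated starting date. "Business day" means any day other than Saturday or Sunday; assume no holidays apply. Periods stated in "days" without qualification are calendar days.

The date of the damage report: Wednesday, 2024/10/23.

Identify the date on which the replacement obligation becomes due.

The last day of the repair period: 30 calendar days after 2024/10/23 is 2024/11/22.
The date on which the replacement obligation becomes due: counting 12 business days from Friday, 2024/11/22 (Nov 25, Nov 26, Nov 27, Nov 28, …, Dec 6, Dec 9, Dec 10, skipping weekends) reaches Tuesday, 2024/12/10.

2024/12/10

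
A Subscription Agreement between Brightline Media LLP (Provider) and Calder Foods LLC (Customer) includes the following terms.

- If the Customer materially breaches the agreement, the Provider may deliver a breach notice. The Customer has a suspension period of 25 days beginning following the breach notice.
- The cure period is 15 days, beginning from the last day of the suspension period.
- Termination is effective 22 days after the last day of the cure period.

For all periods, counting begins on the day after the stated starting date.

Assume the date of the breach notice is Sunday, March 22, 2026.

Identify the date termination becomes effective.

The last day of the suspension period: March 22, 2026 + 25 days = April 16, 2026.
The last day of the cure period: April 16, 2026 + 15 days = May 1, 2026.
Adding 22 calendar days to May 1, 2026 gives May 23, 2026, which is the date termination becomes effective.

May 23, 2026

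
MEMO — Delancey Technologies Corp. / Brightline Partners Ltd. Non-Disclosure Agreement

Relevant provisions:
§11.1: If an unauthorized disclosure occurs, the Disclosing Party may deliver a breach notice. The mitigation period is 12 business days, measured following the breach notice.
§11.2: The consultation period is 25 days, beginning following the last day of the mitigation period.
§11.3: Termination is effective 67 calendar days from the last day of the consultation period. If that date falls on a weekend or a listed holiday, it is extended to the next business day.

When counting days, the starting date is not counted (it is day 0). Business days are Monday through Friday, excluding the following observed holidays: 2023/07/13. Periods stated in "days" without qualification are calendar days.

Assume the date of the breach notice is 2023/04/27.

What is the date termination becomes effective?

The last day of the mitigation period: 12 business days after Thursday, 2023/04/27, skipping weekends — Apr 28, May 1, May 2, May 3, …, May 11, May 12, May 15 — lands on Monday, 2023/05/15.
The last day of the consultation period: 25 calendar days after 2023/05/15 is 2023/06/09.
The date termination becomes effective: 67 calendar days after 2023/06/09 is 2023/08/15. 2023/08/15 is a Tuesday and is not a listed holiday, so no roll-forward applies.

2023/08/15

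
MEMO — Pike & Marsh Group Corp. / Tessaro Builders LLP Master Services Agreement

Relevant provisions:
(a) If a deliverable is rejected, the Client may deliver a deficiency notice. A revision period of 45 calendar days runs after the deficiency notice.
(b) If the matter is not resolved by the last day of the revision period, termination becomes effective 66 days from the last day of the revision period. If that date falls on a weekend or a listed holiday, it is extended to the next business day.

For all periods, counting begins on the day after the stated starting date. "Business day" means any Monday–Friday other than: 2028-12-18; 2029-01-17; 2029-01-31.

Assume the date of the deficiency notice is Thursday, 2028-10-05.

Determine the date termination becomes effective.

2029-01-24

The last day of the revision period: 2028-10-05 + 45 days = 2028-11-19.
Adding 66 calendar days to 2028-11-19 gives 2029-01-24, which is the date termination becomes effective. 2029-01-24 is a Wednesday and is not a listed holiday, so no roll-forward applies.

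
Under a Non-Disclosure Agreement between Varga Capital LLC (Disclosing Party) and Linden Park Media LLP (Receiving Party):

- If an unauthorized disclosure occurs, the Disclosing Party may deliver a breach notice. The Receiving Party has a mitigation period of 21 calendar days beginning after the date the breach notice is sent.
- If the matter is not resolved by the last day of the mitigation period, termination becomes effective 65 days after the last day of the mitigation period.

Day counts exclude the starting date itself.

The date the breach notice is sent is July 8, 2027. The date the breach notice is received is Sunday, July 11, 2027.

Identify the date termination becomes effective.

October 2, 2027

The last day of the mitigation period: 21 calendar days after July 8, 2027 is July 29, 2027.
Adding 65 calendar days to July 29, 2027 gives October 2, 2027, which is the date termination becomes effective.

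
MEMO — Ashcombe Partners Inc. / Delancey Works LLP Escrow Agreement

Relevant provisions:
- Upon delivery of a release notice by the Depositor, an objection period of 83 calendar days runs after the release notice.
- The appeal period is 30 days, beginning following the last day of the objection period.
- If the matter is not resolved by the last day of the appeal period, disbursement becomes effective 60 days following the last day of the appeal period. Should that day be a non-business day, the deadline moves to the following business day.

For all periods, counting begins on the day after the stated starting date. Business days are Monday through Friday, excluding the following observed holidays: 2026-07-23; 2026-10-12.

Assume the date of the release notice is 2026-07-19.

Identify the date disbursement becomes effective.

The last day of the objection period: 83 calendar days after 2026-07-19 is 2026-10-10.
Adding 30 calendar days to 2026-10-10 gives 2026-11-09, which is the last day of the appeal period.
Adding 60 calendar days to 2026-11-09 gives 2027-01-08, which is the date disbursement becomes effective. 2027-01-08 is a Friday and is not a listed holiday, so no roll-forward applies.

2027-01-08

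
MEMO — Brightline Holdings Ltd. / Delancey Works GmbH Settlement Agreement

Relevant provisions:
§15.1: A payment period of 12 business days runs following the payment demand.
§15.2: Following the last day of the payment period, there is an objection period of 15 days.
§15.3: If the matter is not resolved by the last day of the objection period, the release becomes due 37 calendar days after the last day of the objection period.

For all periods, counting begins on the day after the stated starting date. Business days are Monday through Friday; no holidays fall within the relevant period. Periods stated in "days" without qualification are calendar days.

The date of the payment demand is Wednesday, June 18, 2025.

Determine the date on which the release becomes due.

From Wednesday, June 18, 2025, 12 business days (Jun 19, Jun 20, Jun 23, Jun 24, …, Jul 2, Jul 3, Jul 4, skipping weekends) brings us to Friday, July 4, 2025, which is the last day of the payment period.
Adding 15 calendar days to July 4, 2025 gives July 19, 2025, which is the last day of the objection period.
Adding 37 calendar days to July 19, 2025 gives August 25, 2025, which is the date on which the release becomes due.

August 25, 2025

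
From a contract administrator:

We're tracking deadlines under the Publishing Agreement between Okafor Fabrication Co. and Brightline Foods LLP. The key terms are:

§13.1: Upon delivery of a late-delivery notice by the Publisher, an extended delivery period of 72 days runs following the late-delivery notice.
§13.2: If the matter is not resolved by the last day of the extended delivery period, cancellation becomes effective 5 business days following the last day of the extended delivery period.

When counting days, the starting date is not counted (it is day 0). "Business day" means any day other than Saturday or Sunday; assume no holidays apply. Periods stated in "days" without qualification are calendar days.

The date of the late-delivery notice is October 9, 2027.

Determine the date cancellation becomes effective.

December 27, 2027

Adding 72 calendar days to October 9, 2027 gives December 20, 2027, which is the last day of the extended delivery period.
From Monday, December 20, 2027, 5 business days (Dec 21, Dec 22, Dec 23, Dec 24, Dec 27, skipping weekends) brings us to Monday, December 27, 2027, which is the date cancellation becomes effective.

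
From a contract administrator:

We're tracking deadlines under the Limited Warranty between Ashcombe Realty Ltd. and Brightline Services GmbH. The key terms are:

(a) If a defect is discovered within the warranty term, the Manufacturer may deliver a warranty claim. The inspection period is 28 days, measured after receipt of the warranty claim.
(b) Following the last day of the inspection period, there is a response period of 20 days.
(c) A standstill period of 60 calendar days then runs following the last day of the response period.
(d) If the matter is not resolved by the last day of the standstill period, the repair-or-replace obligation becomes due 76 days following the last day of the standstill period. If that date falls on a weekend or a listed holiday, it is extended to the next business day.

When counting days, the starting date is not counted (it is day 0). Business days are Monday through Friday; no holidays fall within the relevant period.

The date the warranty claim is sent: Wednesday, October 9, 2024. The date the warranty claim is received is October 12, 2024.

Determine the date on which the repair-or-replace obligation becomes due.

The last day of the inspection period: 28 calendar days after October 12, 2024 is November 9, 2024.
The last day of the response period: 20 calendar days after November 9, 2024 is November 29, 2024.
The last day of the standstill period: 60 calendar days after November 29, 2024 is January 28, 2025.
The date on which the repair-or-replace obligation becomes due: January 28, 2025 + 76 days = April 14, 2025. April 14, 2025 is a Monday, so no roll-forward applies.

April 14, 2025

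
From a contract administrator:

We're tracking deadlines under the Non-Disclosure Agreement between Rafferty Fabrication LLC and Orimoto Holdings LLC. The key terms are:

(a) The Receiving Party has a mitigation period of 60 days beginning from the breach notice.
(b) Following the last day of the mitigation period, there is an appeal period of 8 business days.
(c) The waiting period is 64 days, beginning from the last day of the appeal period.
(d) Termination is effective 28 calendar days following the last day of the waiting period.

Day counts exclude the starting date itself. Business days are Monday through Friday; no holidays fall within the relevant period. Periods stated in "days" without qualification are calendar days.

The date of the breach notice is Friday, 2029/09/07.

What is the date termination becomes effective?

2030/02/16

The last day of the mitigation period: 2029/09/07 + 60 days = 2029/11/06.
The last day of the appeal period: 8 business days after Tuesday, 2029/11/06, skipping weekends — Nov 7, Nov 8, Nov 9, Nov 12, Nov 13, Nov 14, Nov 15, Nov 16 — lands on Friday, 2029/11/16.
The last day of the waiting period: 64 calendar days after 2029/11/16 is 2030/01/19.
Adding 28 calendar days to 2030/01/19 gives 2030/02/16, which is the date termination becomes effective.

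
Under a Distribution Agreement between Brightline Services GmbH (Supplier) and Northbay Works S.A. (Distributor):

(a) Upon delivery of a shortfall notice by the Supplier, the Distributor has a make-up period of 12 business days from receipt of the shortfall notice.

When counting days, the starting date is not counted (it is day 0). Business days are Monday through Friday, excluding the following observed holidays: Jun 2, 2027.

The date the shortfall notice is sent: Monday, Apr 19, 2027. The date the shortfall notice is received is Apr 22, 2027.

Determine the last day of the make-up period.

From Thursday, Apr 22, 2027, 12 business days (Apr 23, Apr 26, Apr 27, Apr 28, …, May 6, May 7, May 10, skipping weekends) brings us to Monday, May 10, 2027, which is the last day of the make-up period.

May 10, 2027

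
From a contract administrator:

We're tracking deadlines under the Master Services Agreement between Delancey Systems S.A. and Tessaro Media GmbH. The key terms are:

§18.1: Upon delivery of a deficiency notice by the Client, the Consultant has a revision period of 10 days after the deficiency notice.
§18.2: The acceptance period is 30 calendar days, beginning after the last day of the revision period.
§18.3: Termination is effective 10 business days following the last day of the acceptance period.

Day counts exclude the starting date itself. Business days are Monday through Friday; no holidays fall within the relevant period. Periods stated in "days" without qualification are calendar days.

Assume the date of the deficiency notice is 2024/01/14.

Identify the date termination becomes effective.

The last day of the revision period: 2024/01/14 + 10 days = 2024/01/24.
The last day of the acceptance period: 30 calendar days after 2024/01/24 is 2024/02/23.
The date termination becomes effective: counting 10 business days from Friday, 2024/02/23 (Feb 26, Feb 27, Feb 28, Feb 29, Mar 1, Mar 4, Mar 5, Mar 6, Mar 7, Mar 8, skipping weekends) reaches Friday, 2024/03/08.

2024/03/08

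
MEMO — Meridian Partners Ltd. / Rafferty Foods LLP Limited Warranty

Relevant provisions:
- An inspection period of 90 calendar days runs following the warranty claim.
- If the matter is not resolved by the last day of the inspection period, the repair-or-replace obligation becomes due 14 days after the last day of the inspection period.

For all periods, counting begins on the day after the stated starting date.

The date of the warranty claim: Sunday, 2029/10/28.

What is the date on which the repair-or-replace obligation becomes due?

The last day of the inspection period: 90 calendar days after 2029/10/28 is 2030/01/26.
Adding 14 calendar days to 2030/01/26 gives 2030/02/09, which is the date on which the repair-or-replace obligation becomes due.

2030/02/09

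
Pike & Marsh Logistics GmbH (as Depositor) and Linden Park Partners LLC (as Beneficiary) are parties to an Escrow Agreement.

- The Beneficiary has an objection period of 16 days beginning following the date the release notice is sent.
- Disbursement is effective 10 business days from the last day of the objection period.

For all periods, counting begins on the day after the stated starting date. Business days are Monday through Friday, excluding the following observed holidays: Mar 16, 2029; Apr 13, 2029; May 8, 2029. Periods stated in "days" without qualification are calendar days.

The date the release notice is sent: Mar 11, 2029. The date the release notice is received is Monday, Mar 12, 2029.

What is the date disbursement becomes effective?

Apr 10, 2029

The last day of the objection period: 16 calendar days after Mar 11, 2029 is Mar 27, 2029.
The date disbursement becomes effective: counting 10 business days from Tuesday, Mar 27, 2029 (Mar 28, Mar 29, Mar 30, Apr 2, Apr 3, Apr 4, Apr 5, Apr 6, Apr 9, Apr 10, skipping weekends) reaches Tuesday, Apr 10, 2029.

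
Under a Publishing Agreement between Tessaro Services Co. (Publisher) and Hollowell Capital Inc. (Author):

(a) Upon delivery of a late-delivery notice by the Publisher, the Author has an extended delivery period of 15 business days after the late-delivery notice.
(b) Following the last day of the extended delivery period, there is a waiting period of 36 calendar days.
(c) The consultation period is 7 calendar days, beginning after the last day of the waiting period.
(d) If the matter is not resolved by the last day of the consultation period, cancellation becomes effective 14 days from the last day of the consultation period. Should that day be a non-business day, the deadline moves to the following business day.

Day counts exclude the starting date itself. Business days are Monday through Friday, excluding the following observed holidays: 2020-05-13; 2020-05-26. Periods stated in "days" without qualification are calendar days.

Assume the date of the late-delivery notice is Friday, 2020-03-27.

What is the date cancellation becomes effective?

2020-06-15

The last day of the extended delivery period: 15 business days after Friday, 2020-03-27, skipping weekends — Mar 30, Mar 31, Apr 1, Apr 2, …, Apr 15, Apr 16, Apr 17 — lands on Friday, 2020-04-17.
Adding 36 calendar days to 2020-04-17 gives 2020-05-23, which is the last day of the waiting period.
The last day of the consultation period: 2020-05-23 + 7 days = 2020-05-30.
The date cancellation becomes effective: 14 calendar days after 2020-05-30 is 2020-06-13. That falls on a Saturday, so it rolls to the next business day, Monday, 2020-06-15.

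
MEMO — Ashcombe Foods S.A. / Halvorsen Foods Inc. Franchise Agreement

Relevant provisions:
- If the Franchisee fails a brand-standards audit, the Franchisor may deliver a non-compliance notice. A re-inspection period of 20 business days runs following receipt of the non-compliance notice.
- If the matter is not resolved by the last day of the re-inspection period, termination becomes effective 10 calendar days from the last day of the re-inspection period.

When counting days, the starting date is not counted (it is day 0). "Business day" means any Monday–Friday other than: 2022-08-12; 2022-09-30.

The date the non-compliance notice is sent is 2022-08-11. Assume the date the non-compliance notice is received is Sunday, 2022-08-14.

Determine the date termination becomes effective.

2022-09-19

The last day of the re-inspection period: counting 20 business days from Sunday, 2022-08-14 (Aug 15, Aug 16, Aug 17, Aug 18, …, Sep 7, Sep 8, Sep 9, skipping weekends) reaches Friday, 2022-09-09.
Adding 10 calendar days to 2022-09-09 gives 2022-09-19, which is the date termination becomes effective.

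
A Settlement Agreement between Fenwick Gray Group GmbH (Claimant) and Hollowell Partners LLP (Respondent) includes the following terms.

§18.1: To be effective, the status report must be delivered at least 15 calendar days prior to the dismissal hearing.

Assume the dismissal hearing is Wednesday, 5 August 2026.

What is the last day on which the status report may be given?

21 July 2026

5 August 2026 minus 15 days is 21 July 2026.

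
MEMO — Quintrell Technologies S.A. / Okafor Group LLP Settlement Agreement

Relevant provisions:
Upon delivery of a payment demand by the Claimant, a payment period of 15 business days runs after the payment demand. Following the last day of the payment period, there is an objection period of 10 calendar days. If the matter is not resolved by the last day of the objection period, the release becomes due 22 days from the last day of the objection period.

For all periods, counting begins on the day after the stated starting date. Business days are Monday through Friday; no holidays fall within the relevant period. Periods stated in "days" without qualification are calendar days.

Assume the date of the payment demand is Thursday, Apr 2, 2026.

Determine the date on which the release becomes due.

From Thursday, Apr 2, 2026, 15 business days (Apr 3, Apr 6, Apr 7, Apr 8, …, Apr 21, Apr 22, Apr 23, skipping weekends) brings us to Thursday, Apr 23, 2026, which is the last day of the payment period.
The last day of the objection period: 10 calendar days after Apr 23, 2026 is May 3, 2026.
The date on which the release becomes due: May 3, 2026 + 22 days = May 25, 2026.

May 25, 2026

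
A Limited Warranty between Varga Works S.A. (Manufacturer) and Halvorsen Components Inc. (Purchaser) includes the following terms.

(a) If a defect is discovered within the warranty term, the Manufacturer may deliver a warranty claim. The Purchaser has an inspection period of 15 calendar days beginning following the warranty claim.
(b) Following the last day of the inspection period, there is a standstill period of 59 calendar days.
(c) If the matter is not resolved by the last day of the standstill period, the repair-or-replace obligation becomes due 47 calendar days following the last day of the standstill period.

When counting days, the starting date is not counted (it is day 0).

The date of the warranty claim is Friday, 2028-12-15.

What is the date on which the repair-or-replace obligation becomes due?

The last day of the inspection period: 15 calendar days after 2028-12-15 is 2028-12-30.
Adding 59 calendar days to 2028-12-30 gives 2029-02-27, which is the last day of the standstill period.
Adding 47 calendar days to 2029-02-27 gives 2029-04-15, which is the date on which the repair-or-replace obligation becomes due.

2029-04-15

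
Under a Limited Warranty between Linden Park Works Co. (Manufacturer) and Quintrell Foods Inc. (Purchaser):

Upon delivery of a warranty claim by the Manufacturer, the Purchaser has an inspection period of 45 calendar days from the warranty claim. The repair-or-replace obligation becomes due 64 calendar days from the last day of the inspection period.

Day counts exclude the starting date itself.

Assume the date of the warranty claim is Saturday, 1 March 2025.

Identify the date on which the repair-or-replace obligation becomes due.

18 June 2025

Adding 45 calendar days to 1 March 2025 gives 15 April 2025, which is the last day of the inspection period.
The date on which the repair-or-replace obligation becomes due: 64 calendar days after 15 April 2025 is 18 June 2025.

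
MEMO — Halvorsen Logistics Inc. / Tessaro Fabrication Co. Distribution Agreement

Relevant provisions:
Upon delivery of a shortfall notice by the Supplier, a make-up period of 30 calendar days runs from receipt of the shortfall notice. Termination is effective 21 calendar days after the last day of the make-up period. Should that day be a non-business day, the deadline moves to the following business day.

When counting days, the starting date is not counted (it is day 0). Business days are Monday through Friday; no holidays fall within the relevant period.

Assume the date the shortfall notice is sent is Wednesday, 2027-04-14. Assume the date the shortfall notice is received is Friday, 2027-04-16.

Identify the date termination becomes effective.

2027-06-07

The last day of the make-up period: 30 calendar days after 2027-04-16 is 2027-05-16.
Adding 21 calendar days to 2027-05-16 gives 2027-06-06, which is the date termination becomes effective. That falls on a Sunday, so it rolls to the next business day, Monday, 2027-06-07.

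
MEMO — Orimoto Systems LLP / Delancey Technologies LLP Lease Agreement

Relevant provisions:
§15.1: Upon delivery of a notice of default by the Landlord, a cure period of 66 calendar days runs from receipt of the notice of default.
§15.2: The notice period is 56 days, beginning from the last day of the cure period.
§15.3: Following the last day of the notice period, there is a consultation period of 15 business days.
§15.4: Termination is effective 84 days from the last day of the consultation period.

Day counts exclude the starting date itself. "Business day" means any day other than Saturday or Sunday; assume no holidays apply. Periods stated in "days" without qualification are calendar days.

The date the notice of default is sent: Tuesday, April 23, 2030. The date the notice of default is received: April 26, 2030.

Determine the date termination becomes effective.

December 9, 2030

Adding 66 calendar days to April 26, 2030 gives July 1, 2030, which is the last day of the cure period.
The last day of the notice period: July 1, 2030 + 56 days = August 26, 2030.
From Monday, August 26, 2030, 15 business days (Aug 27, Aug 28, Aug 29, Aug 30, …, Sep 12, Sep 13, Sep 16, skipping weekends) brings us to Monday, September 16, 2030, which is the last day of the consultation period.
The date termination becomes effective: September 16, 2030 + 84 days = December 9, 2030.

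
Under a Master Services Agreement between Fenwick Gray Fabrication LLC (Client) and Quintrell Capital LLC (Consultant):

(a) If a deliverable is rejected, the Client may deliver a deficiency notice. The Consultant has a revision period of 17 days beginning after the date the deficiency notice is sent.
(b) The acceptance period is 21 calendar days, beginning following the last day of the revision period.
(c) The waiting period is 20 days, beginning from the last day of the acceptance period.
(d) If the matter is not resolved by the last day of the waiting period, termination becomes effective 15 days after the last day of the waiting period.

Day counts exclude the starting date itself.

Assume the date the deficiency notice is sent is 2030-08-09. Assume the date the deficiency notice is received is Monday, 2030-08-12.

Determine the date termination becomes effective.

2030-10-21

Adding 17 calendar days to 2030-08-09 gives 2030-08-26, which is the last day of the revision period.
The last day of the acceptance period: 21 calendar days after 2030-08-26 is 2030-09-16.
Adding 20 calendar days to 2030-09-16 gives 2030-10-06, which is the last day of the waiting period.
The date termination becomes effective: 15 calendar days after 2030-10-06 is 2030-10-21.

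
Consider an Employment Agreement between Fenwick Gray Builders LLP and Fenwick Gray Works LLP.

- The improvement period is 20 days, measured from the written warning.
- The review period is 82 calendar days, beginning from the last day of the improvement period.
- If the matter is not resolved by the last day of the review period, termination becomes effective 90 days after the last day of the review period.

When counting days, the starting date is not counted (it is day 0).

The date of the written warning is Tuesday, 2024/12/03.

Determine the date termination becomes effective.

Adding 20 calendar days to 2024/12/03 gives 2024/12/23, which is the last day of the improvement period.
The last day of the review period: 82 calendar days after 2024/12/23 is 2025/03/15.
The date termination becomes effective: 2025/03/15 + 90 days = 2025/06/13.

2025/06/13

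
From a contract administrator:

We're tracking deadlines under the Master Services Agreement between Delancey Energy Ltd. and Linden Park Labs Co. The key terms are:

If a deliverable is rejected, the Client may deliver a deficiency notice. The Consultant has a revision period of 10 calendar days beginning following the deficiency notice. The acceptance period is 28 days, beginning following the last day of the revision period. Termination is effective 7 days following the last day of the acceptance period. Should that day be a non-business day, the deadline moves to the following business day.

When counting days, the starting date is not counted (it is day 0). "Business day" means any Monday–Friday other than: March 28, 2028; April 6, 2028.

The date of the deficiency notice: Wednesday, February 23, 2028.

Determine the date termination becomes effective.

The last day of the revision period: February 23, 2028 + 10 days = March 4, 2028.
The last day of the acceptance period: March 4, 2028 + 28 days = April 1, 2028.
The date termination becomes effective: 7 calendar days after April 1, 2028 is April 8, 2028. That falls on a Saturday, so it rolls to the next business day, Monday, April 10, 2028.

April 10, 2028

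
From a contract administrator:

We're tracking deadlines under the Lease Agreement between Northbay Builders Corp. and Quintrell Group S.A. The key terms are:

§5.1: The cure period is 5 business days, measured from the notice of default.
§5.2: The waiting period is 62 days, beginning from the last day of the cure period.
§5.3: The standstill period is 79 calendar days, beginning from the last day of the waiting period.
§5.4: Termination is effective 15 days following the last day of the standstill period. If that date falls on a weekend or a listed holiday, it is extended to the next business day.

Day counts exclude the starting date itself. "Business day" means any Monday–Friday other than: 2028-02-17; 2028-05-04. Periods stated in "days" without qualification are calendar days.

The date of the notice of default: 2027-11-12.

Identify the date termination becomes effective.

2028-04-24

The last day of the cure period: counting 5 business days from Friday, 2027-11-12 (Nov 15, Nov 16, Nov 17, Nov 18, Nov 19, skipping weekends) reaches Friday, 2027-11-19.
The last day of the waiting period: 62 calendar days after 2027-11-19 is 2028-01-20.
Adding 79 calendar days to 2028-01-20 gives 2028-04-08, which is the last day of the standstill period.
Adding 15 calendar days to 2028-04-08 gives 2028-04-23, which is the date termination becomes effective. That falls on a Sunday, so it rolls to the next business day, Monday, 2028-04-24.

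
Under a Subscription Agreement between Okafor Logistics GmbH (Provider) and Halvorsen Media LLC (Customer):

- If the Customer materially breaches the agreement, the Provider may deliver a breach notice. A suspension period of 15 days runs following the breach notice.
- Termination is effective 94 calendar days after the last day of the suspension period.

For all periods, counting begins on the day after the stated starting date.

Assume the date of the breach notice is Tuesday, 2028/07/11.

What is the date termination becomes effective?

The last day of the suspension period: 15 calendar days after 2028/07/11 is 2028/07/26.
The date termination becomes effective: 2028/07/26 + 94 days = 2028/10/28.

2028/10/28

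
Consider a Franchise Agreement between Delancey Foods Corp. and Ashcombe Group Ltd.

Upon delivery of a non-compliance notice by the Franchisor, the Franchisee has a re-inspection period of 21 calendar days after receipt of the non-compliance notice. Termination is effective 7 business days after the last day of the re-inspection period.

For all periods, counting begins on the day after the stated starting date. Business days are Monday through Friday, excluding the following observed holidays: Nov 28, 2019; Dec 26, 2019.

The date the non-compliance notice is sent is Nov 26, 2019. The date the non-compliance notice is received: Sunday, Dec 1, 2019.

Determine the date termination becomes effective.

The last day of the re-inspection period: Dec 1, 2019 + 21 days = Dec 22, 2019.
From Sunday, Dec 22, 2019, 7 business days (Dec 23, Dec 24, Dec 25, Dec 27, Dec 30, Dec 31, Jan 1, skipping weekends and the listed holiday on Dec 26) brings us to Wednesday, Jan 1, 2020, which is the date termination becomes effective.

Jan 1, 2020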